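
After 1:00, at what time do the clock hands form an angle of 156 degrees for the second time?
At t minutes past 1:00, the hour hand is at 30 x 1 + 0.5t degrees and the minute hand is at 6t degrees.
The smaller angle between them is 156 degrees when |30H - 5.5t| = 156 or |30H - 5.5t| = 204.
With H = 1, solve 30 x 1 - 5.5t = +/- target for each target:
  t = (30 x 1 - 156) / 5.5 = -22.91 (outside (0, 60))
  t = (30 x 1 + 156) / 5.5 = 33.82
  t = (30 x 1 - 204) / 5.5 = -31.64 (outside (0, 60))
  t = (30 x 1 + 204) / 5.5 = 42.55
Valid solutions in (0, 60): {33.82, 42.55} minutes.
The second occurrence is t = 42.55 minutes.
The hands form a 156-degree angle at 42.55 minutes past 1:00.

Final answer: 42.55 minutes past 1:00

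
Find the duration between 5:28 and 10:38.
From 5:28 to 10:38:
(10 x 60 + 38) - (5 x 60 + 28) = 638 - 328 = 310 minutes
= 5 hours and 10 minutes

Final answer: 5 hours and 10 minutes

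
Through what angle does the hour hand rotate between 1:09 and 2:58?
The hour hand moves 0.5 degrees per minute.
Time elapsed: 2:58 - 1:09 = 109 minutes
Angular displacement: 109 x 0.5 = 54.5 degrees

Final answer: 54.5 degrees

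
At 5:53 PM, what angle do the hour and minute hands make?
Hour hand position: 5 x 30 + 53 x 0.5 = 176.5 degrees
Minute hand position: 53 x 6 = 318 degrees
Difference: |176.5 - 318| = 141.5 degrees
The angle between the hands is 141.5 degrees

Final answer: 141.5 degrees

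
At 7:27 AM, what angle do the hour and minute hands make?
Hour hand position: 7 x 30 + 27 x 0.5 = 223.5 degrees
Minute hand position: 27 x 6 = 162 degrees
Difference: |223.5 - 162| = 61.5 degrees
The angle between the hands is 61.5 degrees

Final answer: 61.5 degrees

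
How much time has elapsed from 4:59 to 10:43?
From 4:59 to 10:43:
(10 x 60 + 43) - (4 x 60 + 59) = 643 - 299 = 344 minutes
= 5 hours and 44 minutes

Final answer: 5 hours and 44 minutes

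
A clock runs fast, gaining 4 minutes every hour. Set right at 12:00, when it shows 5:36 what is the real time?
For every 60 true minutes, the faulty clock advances 64 minutes, so 1 faulty-clock minute corresponds to 60/64 true minutes.
From 12:00 to 5:36 on the faulty dial is 336 minutes.
True elapsed: 336 x 60/64 = 315 minutes = 5 hours and 15 minutes.
True time: 12:00 + 5 hours and 15 minutes = 5:15.

Final answer: 5:15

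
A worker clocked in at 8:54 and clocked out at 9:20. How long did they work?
From 8:54 to 9:20:
(9 x 60 + 20) - (8 x 60 + 54) = 560 - 534 = 26 minutes
= 26 minutes

Final answer: 26 minutes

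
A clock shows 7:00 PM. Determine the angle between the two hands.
Hour hand position: 7 x 30 + 0 x 0.5 = 210 degrees
Minute hand position: 0 x 6 = 0 degrees
Difference: |210 - 0| = 210 degrees
Since 210 > 180, the smaller angle is 360 - 210 = 150 degrees

Final answer: 150 degrees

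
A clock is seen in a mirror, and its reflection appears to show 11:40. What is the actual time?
Reflection across the vertical (12-6) axis maps a hand at angle A degrees to (360 - A) degrees, which sends a reading of T minutes past 12:00 to (720 - T) minutes past 12:00.
Mirror reads 11:40 = 700 minutes past 12:00.
Actual time: (720 - 700) mod 720 = 20 minutes = 12:20.

Final answer: 12:20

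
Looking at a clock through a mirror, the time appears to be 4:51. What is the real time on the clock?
Reflection across the vertical (12-6) axis maps a hand at angle A degrees to (360 - A) degrees, which sends a reading of T minutes past 12:00 to (720 - T) minutes past 12:00.
Mirror reads 4:51 = 291 minutes past 12:00.
Actual time: (720 - 291) mod 720 = 429 minutes = 7:09.

Final answer: 7:09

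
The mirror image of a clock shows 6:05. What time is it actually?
Reflection across the vertical (12-6) axis maps a hand at angle A degrees to (360 - A) degrees, which sends a reading of T minutes past 12:00 to (720 - T) minutes past 12:00.
Mirror reads 6:05 = 365 minutes past 12:00.
Actual time: (720 - 365) mod 720 = 355 minutes = 5:55.

Final answer: 5:55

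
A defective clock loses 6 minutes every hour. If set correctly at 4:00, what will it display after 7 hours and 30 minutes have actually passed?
For every 60 true minutes, the faulty clock advances 60 - 6 = 54 minutes.
True elapsed: 7 hours and 30 minutes = 450 minutes.
Faulty clock advances: 450 x 54/60 = 405 minutes (drift: 45 minutes behind).
Shown time: 4:00 + 405 minutes = 10:45.

Final answer: 10:45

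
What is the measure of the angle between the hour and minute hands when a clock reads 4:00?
Hour hand position: 4 x 30 + 0 x 0.5 = 120 degrees
Minute hand position: 0 x 6 = 0 degrees
Difference: |120 - 0| = 120 degrees
The angle between the hands is 120 degrees

Final answer: 120 degrees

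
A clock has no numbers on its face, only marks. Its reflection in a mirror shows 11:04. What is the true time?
Reflection across the vertical (12-6) axis maps a hand at angle A degrees to (360 - A) degrees, which sends a reading of T minutes past 12:00 to (720 - T) minutes past 12:00.
Mirror reads 11:04 = 664 minutes past 12:00.
Actual time: (720 - 664) mod 720 = 56 minutes = 12:56.

Final answer: 12:56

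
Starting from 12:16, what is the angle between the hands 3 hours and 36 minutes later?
First find the time 3 hours and 36 minutes after 12:16.
Total minutes: 12 x 60 + 16 + 3 x 60 + 36 = 952.
952 mod 720 = 232 minutes = 3:52.
Now compute the angle at 3:52:
Hour hand: 3 x 30 + 52 x 0.5 = 116 degrees
Minute hand: 52 x 6 = 312 degrees
Difference: |116 - 312| = 196 degrees
Smaller angle: 360 - 196 = 164 degrees

Final answer: 164 degrees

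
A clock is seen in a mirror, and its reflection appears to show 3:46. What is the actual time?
Reflection across the vertical (12-6) axis maps a hand at angle A degrees to (360 - A) degrees, which sends a reading of T minutes past 12:00 to (720 - T) minutes past 12:00.
Mirror reads 3:46 = 226 minutes past 12:00.
Actual time: (720 - 226) mod 720 = 494 minutes = 8:14.

Final answer: 8:14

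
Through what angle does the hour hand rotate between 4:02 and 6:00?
The hour hand moves 0.5 degrees per minute.
Time elapsed: 6:00 - 4:02 = 118 minutes
Angular displacement: 118 x 0.5 = 59 degrees

Final answer: 59 degrees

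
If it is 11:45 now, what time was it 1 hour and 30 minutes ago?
Starting time: 11:45 = 705 total minutes past 12:00
Subtracting: 1 hour and 30 minutes = 90 minutes
705 - 90 = 615 minutes
= 10 hours and 15 minutes past 12:00 = 10:15

Final answer: 10:15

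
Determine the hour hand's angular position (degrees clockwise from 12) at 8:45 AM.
The hour hand moves 30 degrees per hour and 0.5 degrees per minute.
At 8:45: (8) x 30 + 45 x 0.5 = 240 + 22.5 = 262.5 degrees

Final answer: 262.5 degrees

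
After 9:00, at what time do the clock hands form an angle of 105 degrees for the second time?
At t minutes past 9:00, the hour hand is at 30 x 9 + 0.5t degrees and the minute hand is at 6t degrees.
The smaller angle between them is 105 degrees when |30H - 5.5t| = 105 or |30H - 5.5t| = 255.
With H = 9, solve 30 x 9 - 5.5t = +/- target for each target:
  t = (30 x 9 - 105) / 5.5 = 30
  t = (30 x 9 + 105) / 5.5 = 68.18 (outside (0, 60))
  t = (30 x 9 - 255) / 5.5 = 2.73
  t = (30 x 9 + 255) / 5.5 = 95.45 (outside (0, 60))
Valid solutions in (0, 60): {2.73, 30} minutes.
The second occurrence is t = 30 minutes.
The hands form a 105-degree angle at 30 minutes past 9:00.

Final answer: 30 minutes past 9:00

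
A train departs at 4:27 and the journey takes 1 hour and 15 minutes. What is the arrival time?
Starting time: 4:27
Adding 15 minutes to 27 minutes: 27 + 15 = 42 minutes
Adding 1 hour: 4 + 1 = 5
Final time: 5:42

Final answer: 5:42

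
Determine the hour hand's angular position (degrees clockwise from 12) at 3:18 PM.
The hour hand moves 30 degrees per hour and 0.5 degrees per minute.
At 3:18: (3) x 30 + 18 x 0.5 = 90 + 9 = 99 degrees

Final answer: 99 degrees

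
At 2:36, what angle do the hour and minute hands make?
Hour hand position: 2 x 30 + 36 x 0.5 = 78 degrees
Minute hand position: 36 x 6 = 216 degrees
Difference: |78 - 216| = 138 degrees
The angle between the hands is 138 degrees

Final answer: 138 degrees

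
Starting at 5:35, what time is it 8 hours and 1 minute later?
Starting time: 5:35
Adding 1 minute to 35 minutes: 35 + 1 = 36 minutes
Adding 8 hours: 5 + 8 = 13 - 12 = 1
Final time: 1:36

Final answer: 1:36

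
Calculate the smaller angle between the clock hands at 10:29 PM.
Hour hand position: 10 x 30 + 29 x 0.5 = 314.5 degrees
Minute hand position: 29 x 6 = 174 degrees
Difference: |314.5 - 174| = 140.5 degrees
The angle between the hands is 140.5 degrees

Final answer: 140.5 degrees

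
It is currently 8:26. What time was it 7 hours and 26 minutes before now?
Starting time: 8:26 = 506 total minutes past 12:00
Subtracting: 7 hours and 26 minutes = 446 minutes
506 - 446 = 60 minutes
= 1 hour past 12:00 = 1:00

Final answer: 1:00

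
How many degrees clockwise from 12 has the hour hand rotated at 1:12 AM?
The hour hand moves 30 degrees per hour and 0.5 degrees per minute.
At 1:12: (1) x 30 + 12 x 0.5 = 30 + 6 = 36 degrees

Final answer: 36 degrees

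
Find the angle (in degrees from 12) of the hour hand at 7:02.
The hour hand moves 30 degrees per hour and 0.5 degrees per minute.
At 7:02: (7) x 30 + 2 x 0.5 = 210 + 1 = 211 degrees

Final answer: 211 degrees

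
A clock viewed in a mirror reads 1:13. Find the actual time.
Reflection across the vertical (12-6) axis maps a hand at angle A degrees to (360 - A) degrees, which sends a reading of T minutes past 12:00 to (720 - T) minutes past 12:00.
Mirror reads 1:13 = 73 minutes past 12:00.
Actual time: (720 - 73) mod 720 = 647 minutes = 10:47.

Final answer: 10:47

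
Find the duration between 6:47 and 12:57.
From 6:47 to 12:57:
(12 x 60 + 57) - (6 x 60 + 47) = 777 - 407 = 370 minutes
= 6 hours and 10 minutes

Final answer: 6 hours and 10 minutes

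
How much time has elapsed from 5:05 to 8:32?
From 5:05 to 8:32:
(8 x 60 + 32) - (5 x 60 + 5) = 512 - 305 = 207 minutes
= 3 hours and 27 minutes

Final answer: 3 hours and 27 minutes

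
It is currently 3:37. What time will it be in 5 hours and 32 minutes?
Starting time: 3:37
Adding 32 minutes to 37 minutes: 37 + 32 = 69 minutes = 1 hour and 9 minutes
Adding 5 hours: 3 + 5 + 1 (carry) = 9
Final time: 9:09

Final answer: 9:09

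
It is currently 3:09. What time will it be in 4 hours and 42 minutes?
Starting time: 3:09
Adding 42 minutes to 9 minutes: 9 + 42 = 51 minutes
Adding 4 hours: 3 + 4 = 7
Final time: 7:51

Final answer: 7:51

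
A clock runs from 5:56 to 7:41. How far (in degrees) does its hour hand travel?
The hour hand moves 0.5 degrees per minute.
Time elapsed: 7:41 - 5:56 = 105 minutes
Angular displacement: 105 x 0.5 = 52.5 degrees

Final answer: 52.5 degrees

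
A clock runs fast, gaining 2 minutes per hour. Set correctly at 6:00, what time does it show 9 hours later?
For every 60 true minutes, the faulty clock advances 60 + 2 = 62 minutes.
True elapsed: 9 hours = 540 minutes.
Faulty clock advances: 540 x 62/60 = 558 minutes (drift: 18 minutes ahead).
Shown time: 6:00 + 558 minutes = 3:18.

Final answer: 3:18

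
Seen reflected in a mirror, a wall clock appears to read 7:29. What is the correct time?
Reflection across the vertical (12-6) axis maps a hand at angle A degrees to (360 - A) degrees, which sends a reading of T minutes past 12:00 to (720 - T) minutes past 12:00.
Mirror reads 7:29 = 449 minutes past 12:00.
Actual time: (720 - 449) mod 720 = 271 minutes = 4:31.

Final answer: 4:31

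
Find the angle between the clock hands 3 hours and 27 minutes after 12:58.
First find the time 3 hours and 27 minutes after 12:58.
Total minutes: 12 x 60 + 58 + 3 x 60 + 27 = 985.
985 mod 720 = 265 minutes = 4:25.
Now compute the angle at 4:25:
Hour hand: 4 x 30 + 25 x 0.5 = 132.5 degrees
Minute hand: 25 x 6 = 150 degrees
Difference: |132.5 - 150| = 17.5 degrees
The angle is 17.5 degrees

Final answer: 17.5 degrees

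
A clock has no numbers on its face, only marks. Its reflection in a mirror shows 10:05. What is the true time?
Reflection across the vertical (12-6) axis maps a hand at angle A degrees to (360 - A) degrees, which sends a reading of T minutes past 12:00 to (720 - T) minutes past 12:00.
Mirror reads 10:05 = 605 minutes past 12:00.
Actual time: (720 - 605) mod 720 = 115 minutes = 1:55.

Final answer: 1:55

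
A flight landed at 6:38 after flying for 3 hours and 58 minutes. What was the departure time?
Starting time: 6:38 = 398 total minutes past 12:00
Subtracting: 3 hours and 58 minutes = 238 minutes
398 - 238 = 160 minutes
= 2 hours and 40 minutes past 12:00 = 2:40

Final answer: 2:40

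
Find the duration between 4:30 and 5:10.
From 4:30 to 5:10:
(5 x 60 + 10) - (4 x 60 + 30) = 310 - 270 = 40 minutes
= 40 minutes

Final answer: 40 minutes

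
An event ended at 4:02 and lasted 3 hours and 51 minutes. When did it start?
Starting time: 4:02 = 242 total minutes past 12:00
Subtracting: 3 hours and 51 minutes = 231 minutes
242 - 231 = 11 minutes
= 11 minutes past 12:00 = 12:11

Final answer: 12:11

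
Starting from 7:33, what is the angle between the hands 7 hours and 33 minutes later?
First find the time 7 hours and 33 minutes after 7:33.
Total minutes: 7 x 60 + 33 + 7 x 60 + 33 = 906.
906 mod 720 = 186 minutes = 3:06.
Now compute the angle at 3:06:
Hour hand: 3 x 30 + 6 x 0.5 = 93 degrees
Minute hand: 6 x 6 = 36 degrees
Difference: |93 - 36| = 57 degrees
The angle is 57 degrees

Final answer: 57 degrees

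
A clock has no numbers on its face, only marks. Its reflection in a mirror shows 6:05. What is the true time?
Reflection across the vertical (12-6) axis maps a hand at angle A degrees to (360 - A) degrees, which sends a reading of T minutes past 12:00 to (720 - T) minutes past 12:00.
Mirror reads 6:05 = 365 minutes past 12:00.
Actual time: (720 - 365) mod 720 = 355 minutes = 5:55.

Final answer: 5:55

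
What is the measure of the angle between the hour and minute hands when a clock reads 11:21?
Hour hand position: 11 x 30 + 21 x 0.5 = 340.5 degrees
Minute hand position: 21 x 6 = 126 degrees
Difference: |340.5 - 126| = 214.5 degrees
Since 214.5 > 180, the smaller angle is 360 - 214.5 = 145.5 degrees

Final answer: 145.5 degrees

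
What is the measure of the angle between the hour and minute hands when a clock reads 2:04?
Hour hand position: 2 x 30 + 4 x 0.5 = 62 degrees
Minute hand position: 4 x 6 = 24 degrees
Difference: |62 - 24| = 38 degrees
The angle between the hands is 38 degrees

Final answer: 38 degrees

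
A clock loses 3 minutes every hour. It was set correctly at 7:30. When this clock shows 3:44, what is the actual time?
For every 60 true minutes, the faulty clock advances 57 minutes, so 1 faulty-clock minute corresponds to 60/57 true minutes.
From 7:30 to 3:44 on the faulty dial is 494 minutes.
True elapsed: 494 x 60/57 = 520 minutes = 8 hours and 40 minutes.
True time: 7:30 + 8 hours and 40 minutes = 4:10.

Final answer: 4:10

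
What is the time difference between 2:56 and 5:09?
From 2:56 to 5:09:
(5 x 60 + 9) - (2 x 60 + 56) = 309 - 176 = 133 minutes
= 2 hours and 13 minutes

Final answer: 2 hours and 13 minutes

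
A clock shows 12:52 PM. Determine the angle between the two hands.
Hour hand position: 0 x 30 + 52 x 0.5 = 26 degrees
Minute hand position: 52 x 6 = 312 degrees
Difference: |26 - 312| = 286 degrees
Since 286 > 180, the smaller angle is 360 - 286 = 74 degrees

Final answer: 74 degrees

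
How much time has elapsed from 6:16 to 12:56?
From 6:16 to 12:56:
(12 x 60 + 56) - (6 x 60 + 16) = 776 - 376 = 400 minutes
= 6 hours and 40 minutes

Final answer: 6 hours and 40 minutes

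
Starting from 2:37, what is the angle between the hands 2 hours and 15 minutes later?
First find the time 2 hours and 15 minutes after 2:37.
Total minutes: 2 x 60 + 37 + 2 x 60 + 15 = 292.
292 mod 720 = 292 minutes = 4:52.
Now compute the angle at 4:52:
Hour hand: 4 x 30 + 52 x 0.5 = 146 degrees
Minute hand: 52 x 6 = 312 degrees
Difference: |146 - 312| = 166 degrees
The angle is 166 degrees

Final answer: 166 degrees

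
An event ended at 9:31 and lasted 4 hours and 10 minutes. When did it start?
Starting time: 9:31 = 571 total minutes past 12:00
Subtracting: 4 hours and 10 minutes = 250 minutes
571 - 250 = 321 minutes
= 5 hours and 21 minutes past 12:00 = 5:21

Final answer: 5:21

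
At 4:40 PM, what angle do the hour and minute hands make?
Hour hand position: 4 x 30 + 40 x 0.5 = 140 degrees
Minute hand position: 40 x 6 = 240 degrees
Difference: |140 - 240| = 100 degrees
The angle between the hands is 100 degrees

Final answer: 100 degrees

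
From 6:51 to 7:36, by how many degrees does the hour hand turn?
The hour hand moves 0.5 degrees per minute.
Time elapsed: 7:36 - 6:51 = 45 minutes
Angular displacement: 45 x 0.5 = 22.5 degrees

Final answer: 22.5 degrees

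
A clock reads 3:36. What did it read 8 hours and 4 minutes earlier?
Starting time: 3:36 = 216 total minutes past 12:00
Subtracting: 8 hours and 4 minutes = 484 minutes
216 - 484 = -268 (negative, add 12 hours = 720) = 452 minutes
= 7 hours and 32 minutes past 12:00 = 7:32

Final answer: 7:32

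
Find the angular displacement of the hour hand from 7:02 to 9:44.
The hour hand moves 0.5 degrees per minute.
Time elapsed: 9:44 - 7:02 = 162 minutes
Angular displacement: 162 x 0.5 = 81 degrees

Final answer: 81 degrees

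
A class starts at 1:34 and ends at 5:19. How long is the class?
From 1:34 to 5:19:
(5 x 60 + 19) - (1 x 60 + 34) = 319 - 94 = 225 minutes
= 3 hours and 45 minutes

Final answer: 3 hours and 45 minutes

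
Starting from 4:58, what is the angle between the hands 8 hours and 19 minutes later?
First find the time 8 hours and 19 minutes after 4:58.
Total minutes: 4 x 60 + 58 + 8 x 60 + 19 = 797.
797 mod 720 = 77 minutes = 1:17.
Now compute the angle at 1:17:
Hour hand: 1 x 30 + 17 x 0.5 = 38.5 degrees
Minute hand: 17 x 6 = 102 degrees
Difference: |38.5 - 102| = 63.5 degrees
The angle is 63.5 degrees

Final answer: 63.5 degrees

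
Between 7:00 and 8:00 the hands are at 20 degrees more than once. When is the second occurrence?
At t minutes past 7:00, the hour hand is at 30 x 7 + 0.5t degrees and the minute hand is at 6t degrees.
The smaller angle between them is 20 degrees when |30H - 5.5t| = 20 or |30H - 5.5t| = 340.
With H = 7, solve 30 x 7 - 5.5t = +/- target for each target:
  t = (30 x 7 - 20) / 5.5 = 34.55
  t = (30 x 7 + 20) / 5.5 = 41.82
  t = (30 x 7 - 340) / 5.5 = -23.64 (outside (0, 60))
  t = (30 x 7 + 340) / 5.5 = 100 (outside (0, 60))
Valid solutions in (0, 60): {34.55, 41.82} minutes.
The second occurrence is t = 41.82 minutes.
The hands form a 20-degree angle at 41.82 minutes past 7:00.

Final answer: 41.82 minutes past 7:00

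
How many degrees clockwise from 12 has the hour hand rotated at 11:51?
The hour hand moves 30 degrees per hour and 0.5 degrees per minute.
At 11:51: (11) x 30 + 51 x 0.5 = 330 + 25.5 = 355.5 degrees

Final answer: 355.5 degrees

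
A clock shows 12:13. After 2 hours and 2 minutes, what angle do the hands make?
First find the time 2 hours and 2 minutes after 12:13.
Total minutes: 12 x 60 + 13 + 2 x 60 + 2 = 855.
855 mod 720 = 135 minutes = 2:15.
Now compute the angle at 2:15:
Hour hand: 2 x 30 + 15 x 0.5 = 67.5 degrees
Minute hand: 15 x 6 = 90 degrees
Difference: |67.5 - 90| = 22.5 degrees
The angle is 22.5 degrees

Final answer: 22.5 degrees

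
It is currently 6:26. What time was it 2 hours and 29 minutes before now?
Starting time: 6:26 = 386 total minutes past 12:00
Subtracting: 2 hours and 29 minutes = 149 minutes
386 - 149 = 237 minutes
= 3 hours and 57 minutes past 12:00 = 3:57

Final answer: 3:57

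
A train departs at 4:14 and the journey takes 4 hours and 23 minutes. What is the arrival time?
Starting time: 4:14
Adding 23 minutes to 14 minutes: 14 + 23 = 37 minutes
Adding 4 hours: 4 + 4 = 8
Final time: 8:37

Final answer: 8:37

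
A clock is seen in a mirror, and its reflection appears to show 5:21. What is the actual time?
Reflection across the vertical (12-6) axis maps a hand at angle A degrees to (360 - A) degrees, which sends a reading of T minutes past 12:00 to (720 - T) minutes past 12:00.
Mirror reads 5:21 = 321 minutes past 12:00.
Actual time: (720 - 321) mod 720 = 399 minutes = 6:39.

Final answer: 6:39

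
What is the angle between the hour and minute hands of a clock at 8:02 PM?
Hour hand position: 8 x 30 + 2 x 0.5 = 241 degrees
Minute hand position: 2 x 6 = 12 degrees
Difference: |241 - 12| = 229 degrees
Since 229 > 180, the smaller angle is 360 - 229 = 131 degrees

Final answer: 131 degrees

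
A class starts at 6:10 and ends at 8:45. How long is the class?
From 6:10 to 8:45:
(8 x 60 + 45) - (6 x 60 + 10) = 525 - 370 = 155 minutes
= 2 hours and 35 minutes

Final answer: 2 hours and 35 minutes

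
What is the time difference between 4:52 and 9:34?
From 4:52 to 9:34:
(9 x 60 + 34) - (4 x 60 + 52) = 574 - 292 = 282 minutes
= 4 hours and 42 minutes

Final answer: 4 hours and 42 minutes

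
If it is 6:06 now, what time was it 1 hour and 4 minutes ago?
Starting time: 6:06 = 366 total minutes past 12:00
Subtracting: 1 hour and 4 minutes = 64 minutes
366 - 64 = 302 minutes
= 5 hours and 2 minutes past 12:00 = 5:02

Final answer: 5:02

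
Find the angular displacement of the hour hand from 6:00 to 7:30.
The hour hand moves 0.5 degrees per minute.
Time elapsed: 7:30 - 6:00 = 90 minutes
Angular displacement: 90 x 0.5 = 45 degrees

Final answer: 45 degrees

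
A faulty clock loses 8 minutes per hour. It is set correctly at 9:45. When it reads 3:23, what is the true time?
For every 60 true minutes, the faulty clock advances 52 minutes, so 1 faulty-clock minute corresponds to 60/52 true minutes.
From 9:45 to 3:23 on the faulty dial is 338 minutes.
True elapsed: 338 x 60/52 = 390 minutes = 6 hours and 30 minutes.
True time: 9:45 + 6 hours and 30 minutes = 4:15.

Final answer: 4:15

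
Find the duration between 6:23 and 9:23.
From 6:23 to 9:23:
(9 x 60 + 23) - (6 x 60 + 23) = 563 - 383 = 180 minutes
= 3 hours

Final answer: 3 hours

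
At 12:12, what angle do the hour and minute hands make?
Hour hand position: 0 x 30 + 12 x 0.5 = 6 degrees
Minute hand position: 12 x 6 = 72 degrees
Difference: |6 - 72| = 66 degrees
The angle between the hands is 66 degrees

Final answer: 66 degrees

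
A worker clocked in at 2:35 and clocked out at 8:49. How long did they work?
From 2:35 to 8:49:
(8 x 60 + 49) - (2 x 60 + 35) = 529 - 155 = 374 minutes
= 6 hours and 14 minutes

Final answer: 6 hours and 14 minutes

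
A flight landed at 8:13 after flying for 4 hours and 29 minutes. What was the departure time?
Starting time: 8:13 = 493 total minutes past 12:00
Subtracting: 4 hours and 29 minutes = 269 minutes
493 - 269 = 224 minutes
= 3 hours and 44 minutes past 12:00 = 3:44

Final answer: 3:44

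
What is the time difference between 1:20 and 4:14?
From 1:20 to 4:14:
(4 x 60 + 14) - (1 x 60 + 20) = 254 - 80 = 174 minutes
= 2 hours and 54 minutes

Final answer: 2 hours and 54 minutes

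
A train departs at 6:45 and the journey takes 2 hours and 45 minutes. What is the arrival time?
Starting time: 6:45
Adding 45 minutes to 45 minutes: 45 + 45 = 90 minutes = 1 hour and 30 minutes
Adding 2 hours: 6 + 2 + 1 (carry) = 9
Final time: 9:30

Final answer: 9:30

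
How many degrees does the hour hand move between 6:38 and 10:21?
The hour hand moves 0.5 degrees per minute.
Time elapsed: 10:21 - 6:38 = 223 minutes
Angular displacement: 223 x 0.5 = 111.5 degrees

Final answer: 111.5 degrees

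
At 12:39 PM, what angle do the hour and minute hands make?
Hour hand position: 0 x 30 + 39 x 0.5 = 19.5 degrees
Minute hand position: 39 x 6 = 234 degrees
Difference: |19.5 - 234| = 214.5 degrees
Since 214.5 > 180, the smaller angle is 360 - 214.5 = 145.5 degrees

Final answer: 145.5 degrees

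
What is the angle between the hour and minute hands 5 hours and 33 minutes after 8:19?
First find the time 5 hours and 33 minutes after 8:19.
Total minutes: 8 x 60 + 19 + 5 x 60 + 33 = 832.
832 mod 720 = 112 minutes = 1:52.
Now compute the angle at 1:52:
Hour hand: 1 x 30 + 52 x 0.5 = 56 degrees
Minute hand: 52 x 6 = 312 degrees
Difference: |56 - 312| = 256 degrees
Smaller angle: 360 - 256 = 104 degrees

Final answer: 104 degrees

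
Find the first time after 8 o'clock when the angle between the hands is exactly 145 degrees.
At t minutes past 8:00, the hour hand is at 30 x 8 + 0.5t degrees and the minute hand is at 6t degrees.
The smaller angle between them is 145 degrees when |30H - 5.5t| = 145 or |30H - 5.5t| = 215.
With H = 8, solve 30 x 8 - 5.5t = +/- target for each target:
  t = (30 x 8 - 145) / 5.5 = 17.27
  t = (30 x 8 + 145) / 5.5 = 70 (outside (0, 60))
  t = (30 x 8 - 215) / 5.5 = 4.55
  t = (30 x 8 + 215) / 5.5 = 82.73 (outside (0, 60))
Valid solutions in (0, 60): {4.55, 17.27} minutes.
The first occurrence is t = 4.55 minutes.
The hands form a 145-degree angle at 4.55 minutes past 8:00.

Final answer: 4.55 minutes past 8:00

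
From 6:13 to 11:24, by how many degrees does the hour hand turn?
The hour hand moves 0.5 degrees per minute.
Time elapsed: 11:24 - 6:13 = 311 minutes
Angular displacement: 311 x 0.5 = 155.5 degrees

Final answer: 155.5 degrees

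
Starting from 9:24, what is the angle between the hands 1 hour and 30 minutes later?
First find the time 1 hour and 30 minutes after 9:24.
Total minutes: 9 x 60 + 24 + 1 x 60 + 30 = 654.
654 mod 720 = 654 minutes = 10:54.
Now compute the angle at 10:54:
Hour hand: 10 x 30 + 54 x 0.5 = 327 degrees
Minute hand: 54 x 6 = 324 degrees
Difference: |327 - 324| = 3 degrees
The angle is 3 degrees

Final answer: 3 degrees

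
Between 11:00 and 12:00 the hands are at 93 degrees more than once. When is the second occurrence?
At t minutes past 11:00, the hour hand is at 30 x 11 + 0.5t degrees and the minute hand is at 6t degrees.
The smaller angle between them is 93 degrees when |30H - 5.5t| = 93 or |30H - 5.5t| = 267.
With H = 11, solve 30 x 11 - 5.5t = +/- target for each target:
  t = (30 x 11 - 93) / 5.5 = 43.09
  t = (30 x 11 + 93) / 5.5 = 76.91 (outside (0, 60))
  t = (30 x 11 - 267) / 5.5 = 11.45
  t = (30 x 11 + 267) / 5.5 = 108.55 (outside (0, 60))
Valid solutions in (0, 60): {11.45, 43.09} minutes.
The second occurrence is t = 43.09 minutes.
The hands form a 93-degree angle at 43.09 minutes past 11:00.

Final answer: 43.09 minutes past 11:00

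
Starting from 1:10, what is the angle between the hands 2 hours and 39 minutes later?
First find the time 2 hours and 39 minutes after 1:10.
Total minutes: 1 x 60 + 10 + 2 x 60 + 39 = 229.
229 mod 720 = 229 minutes = 3:49.
Now compute the angle at 3:49:
Hour hand: 3 x 30 + 49 x 0.5 = 114.5 degrees
Minute hand: 49 x 6 = 294 degrees
Difference: |114.5 - 294| = 179.5 degrees
The angle is 179.5 degrees

Final answer: 179.5 degrees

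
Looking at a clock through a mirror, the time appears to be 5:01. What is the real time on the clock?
Reflection across the vertical (12-6) axis maps a hand at angle A degrees to (360 - A) degrees, which sends a reading of T minutes past 12:00 to (720 - T) minutes past 12:00.
Mirror reads 5:01 = 301 minutes past 12:00.
Actual time: (720 - 301) mod 720 = 419 minutes = 6:59.

Final answer: 6:59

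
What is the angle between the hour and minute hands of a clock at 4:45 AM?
Hour hand position: 4 x 30 + 45 x 0.5 = 142.5 degrees
Minute hand position: 45 x 6 = 270 degrees
Difference: |142.5 - 270| = 127.5 degrees
The angle between the hands is 127.5 degrees

Final answer: 127.5 degrees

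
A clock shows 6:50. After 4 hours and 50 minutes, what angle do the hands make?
First find the time 4 hours and 50 minutes after 6:50.
Total minutes: 6 x 60 + 50 + 4 x 60 + 50 = 700.
700 mod 720 = 700 minutes = 11:40.
Now compute the angle at 11:40:
Hour hand: 11 x 30 + 40 x 0.5 = 350 degrees
Minute hand: 40 x 6 = 240 degrees
Difference: |350 - 240| = 110 degrees
The angle is 110 degrees

Final answer: 110 degrees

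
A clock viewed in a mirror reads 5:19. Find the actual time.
Reflection across the vertical (12-6) axis maps a hand at angle A degrees to (360 - A) degrees, which sends a reading of T minutes past 12:00 to (720 - T) minutes past 12:00.
Mirror reads 5:19 = 319 minutes past 12:00.
Actual time: (720 - 319) mod 720 = 401 minutes = 6:41.

Final answer: 6:41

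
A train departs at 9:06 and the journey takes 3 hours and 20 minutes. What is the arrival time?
Starting time: 9:06
Adding 20 minutes to 6 minutes: 6 + 20 = 26 minutes
Adding 3 hours: 9 + 3 = 12
Final time: 12:26

Final answer: 12:26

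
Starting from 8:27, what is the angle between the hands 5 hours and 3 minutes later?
First find the time 5 hours and 3 minutes after 8:27.
Total minutes: 8 x 60 + 27 + 5 x 60 + 3 = 810.
810 mod 720 = 90 minutes = 1:30.
Now compute the angle at 1:30:
Hour hand: 1 x 30 + 30 x 0.5 = 45 degrees
Minute hand: 30 x 6 = 180 degrees
Difference: |45 - 180| = 135 degrees
The angle is 135 degrees

Final answer: 135 degrees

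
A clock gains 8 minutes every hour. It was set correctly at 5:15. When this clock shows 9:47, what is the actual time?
For every 60 true minutes, the faulty clock advances 68 minutes, so 1 faulty-clock minute corresponds to 60/68 true minutes.
From 5:15 to 9:47 on the faulty dial is 272 minutes.
True elapsed: 272 x 60/68 = 240 minutes = 4 hours.
True time: 5:15 + 4 hours = 9:15.

Final answer: 9:15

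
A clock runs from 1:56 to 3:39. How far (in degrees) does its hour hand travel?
The hour hand moves 0.5 degrees per minute.
Time elapsed: 3:39 - 1:56 = 103 minutes
Angular displacement: 103 x 0.5 = 51.5 degrees

Final answer: 51.5 degrees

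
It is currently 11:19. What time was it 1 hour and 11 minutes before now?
Starting time: 11:19 = 679 total minutes past 12:00
Subtracting: 1 hour and 11 minutes = 71 minutes
679 - 71 = 608 minutes
= 10 hours and 8 minutes past 12:00 = 10:08

Final answer: 10:08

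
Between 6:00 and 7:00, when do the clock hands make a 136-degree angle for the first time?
At t minutes past 6:00, the hour hand is at 30 x 6 + 0.5t degrees and the minute hand is at 6t degrees.
The smaller angle between them is 136 degrees when |30H - 5.5t| = 136 or |30H - 5.5t| = 224.
With H = 6, solve 30 x 6 - 5.5t = +/- target for each target:
  t = (30 x 6 - 136) / 5.5 = 8
  t = (30 x 6 + 136) / 5.5 = 57.45
  t = (30 x 6 - 224) / 5.5 = -8 (outside (0, 60))
  t = (30 x 6 + 224) / 5.5 = 73.45 (outside (0, 60))
Valid solutions in (0, 60): {8, 57.45} minutes.
The first occurrence is t = 8 minutes.
The hands form a 136-degree angle at 8 minutes past 6:00.

Final answer: 8 minutes past 6:00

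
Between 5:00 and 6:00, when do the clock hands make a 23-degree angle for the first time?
At t minutes past 5:00, the hour hand is at 30 x 5 + 0.5t degrees and the minute hand is at 6t degrees.
The smaller angle between them is 23 degrees when |30H - 5.5t| = 23 or |30H - 5.5t| = 337.
With H = 5, solve 30 x 5 - 5.5t = +/- target for each target:
  t = (30 x 5 - 23) / 5.5 = 23.09
  t = (30 x 5 + 23) / 5.5 = 31.45
  t = (30 x 5 - 337) / 5.5 = -34 (outside (0, 60))
  t = (30 x 5 + 337) / 5.5 = 88.55 (outside (0, 60))
Valid solutions in (0, 60): {23.09, 31.45} minutes.
The first occurrence is t = 23.09 minutes.
The hands form a 23-degree angle at 23.09 minutes past 5:00.

Final answer: 23.09 minutes past 5:00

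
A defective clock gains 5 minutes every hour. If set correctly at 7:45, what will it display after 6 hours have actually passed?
For every 60 true minutes, the faulty clock advances 60 + 5 = 65 minutes.
True elapsed: 6 hours = 360 minutes.
Faulty clock advances: 360 x 65/60 = 390 minutes (drift: 30 minutes ahead).
Shown time: 7:45 + 390 minutes = 2:15.

Final answer: 2:15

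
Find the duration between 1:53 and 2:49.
From 1:53 to 2:49:
(2 x 60 + 49) - (1 x 60 + 53) = 169 - 113 = 56 minutes
= 56 minutes

Final answer: 56 minutes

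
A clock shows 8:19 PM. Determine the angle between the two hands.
Hour hand position: 8 x 30 + 19 x 0.5 = 249.5 degrees
Minute hand position: 19 x 6 = 114 degrees
Difference: |249.5 - 114| = 135.5 degrees
The angle between the hands is 135.5 degrees

Final answer: 135.5 degrees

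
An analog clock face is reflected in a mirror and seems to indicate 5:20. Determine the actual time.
Reflection across the vertical (12-6) axis maps a hand at angle A degrees to (360 - A) degrees, which sends a reading of T minutes past 12:00 to (720 - T) minutes past 12:00.
Mirror reads 5:20 = 320 minutes past 12:00.
Actual time: (720 - 320) mod 720 = 400 minutes = 6:40.

Final answer: 6:40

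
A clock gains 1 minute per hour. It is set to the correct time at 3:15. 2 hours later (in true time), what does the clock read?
For every 60 true minutes, the faulty clock advances 60 + 1 = 61 minutes.
True elapsed: 2 hours = 120 minutes.
Faulty clock advances: 120 x 61/60 = 122 minutes (drift: 2 minutes ahead).
Shown time: 3:15 + 122 minutes = 5:17.

Final answer: 5:17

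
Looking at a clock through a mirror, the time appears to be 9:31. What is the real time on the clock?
Reflection across the vertical (12-6) axis maps a hand at angle A degrees to (360 - A) degrees, which sends a reading of T minutes past 12:00 to (720 - T) minutes past 12:00.
Mirror reads 9:31 = 571 minutes past 12:00.
Actual time: (720 - 571) mod 720 = 149 minutes = 2:29.

Final answer: 2:29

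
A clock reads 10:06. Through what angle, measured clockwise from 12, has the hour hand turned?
The hour hand moves 30 degrees per hour and 0.5 degrees per minute.
At 10:06: (10) x 30 + 6 x 0.5 = 300 + 3 = 303 degrees

Final answer: 303 degrees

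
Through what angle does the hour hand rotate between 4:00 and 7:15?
The hour hand moves 0.5 degrees per minute.
Time elapsed: 7:15 - 4:00 = 195 minutes
Angular displacement: 195 x 0.5 = 97.5 degrees

Final answer: 97.5 degrees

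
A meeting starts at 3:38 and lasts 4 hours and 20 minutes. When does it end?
Starting time: 3:38
Adding 20 minutes to 38 minutes: 38 + 20 = 58 minutes
Adding 4 hours: 3 + 4 = 7
Final time: 7:58

Final answer: 7:58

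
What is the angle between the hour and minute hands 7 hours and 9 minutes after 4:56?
First find the time 7 hours and 9 minutes after 4:56.
Total minutes: 4 x 60 + 56 + 7 x 60 + 9 = 725.
725 mod 720 = 5 minutes = 12:05.
Now compute the angle at 12:05:
Hour hand: 0 x 30 + 5 x 0.5 = 2.5 degrees
Minute hand: 5 x 6 = 30 degrees
Difference: |2.5 - 30| = 27.5 degrees
The angle is 27.5 degrees

Final answer: 27.5 degrees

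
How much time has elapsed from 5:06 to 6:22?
From 5:06 to 6:22:
(6 x 60 + 22) - (5 x 60 + 6) = 382 - 306 = 76 minutes
= 1 hour and 16 minutes

Final answer: 1 hour and 16 minutes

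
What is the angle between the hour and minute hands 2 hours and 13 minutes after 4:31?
First find the time 2 hours and 13 minutes after 4:31.
Total minutes: 4 x 60 + 31 + 2 x 60 + 13 = 404.
404 mod 720 = 404 minutes = 6:44.
Now compute the angle at 6:44:
Hour hand: 6 x 30 + 44 x 0.5 = 202 degrees
Minute hand: 44 x 6 = 264 degrees
Difference: |202 - 264| = 62 degrees
The angle is 62 degrees

Final answer: 62 degrees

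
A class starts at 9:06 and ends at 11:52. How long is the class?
From 9:06 to 11:52:
(11 x 60 + 52) - (9 x 60 + 6) = 712 - 546 = 166 minutes
= 2 hours and 46 minutes

Final answer: 2 hours and 46 minutes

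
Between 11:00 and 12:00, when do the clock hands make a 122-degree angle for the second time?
At t minutes past 11:00, the hour hand is at 30 x 11 + 0.5t degrees and the minute hand is at 6t degrees.
The smaller angle between them is 122 degrees when |30H - 5.5t| = 122 or |30H - 5.5t| = 238.
With H = 11, solve 30 x 11 - 5.5t = +/- target for each target:
  t = (30 x 11 - 122) / 5.5 = 37.82
  t = (30 x 11 + 122) / 5.5 = 82.18 (outside (0, 60))
  t = (30 x 11 - 238) / 5.5 = 16.73
  t = (30 x 11 + 238) / 5.5 = 103.27 (outside (0, 60))
Valid solutions in (0, 60): {16.73, 37.82} minutes.
The second occurrence is t = 37.82 minutes.
The hands form a 122-degree angle at 37.82 minutes past 11:00.

Final answer: 37.82 minutes past 11:00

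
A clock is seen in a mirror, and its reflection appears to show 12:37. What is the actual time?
Reflection across the vertical (12-6) axis maps a hand at angle A degrees to (360 - A) degrees, which sends a reading of T minutes past 12:00 to (720 - T) minutes past 12:00.
Mirror reads 12:37 = 37 minutes past 12:00.
Actual time: (720 - 37) mod 720 = 683 minutes = 11:23.

Final answer: 11:23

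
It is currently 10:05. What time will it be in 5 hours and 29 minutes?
Starting time: 10:05
Adding 29 minutes to 5 minutes: 5 + 29 = 34 minutes
Adding 5 hours: 10 + 5 = 15 - 12 = 3
Final time: 3:34

Final answer: 3:34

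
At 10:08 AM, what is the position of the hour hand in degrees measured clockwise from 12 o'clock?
The hour hand moves 30 degrees per hour and 0.5 degrees per minute.
At 10:08: (10) x 30 + 8 x 0.5 = 300 + 4 = 304 degrees

Final answer: 304 degrees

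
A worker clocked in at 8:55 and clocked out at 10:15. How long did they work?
From 8:55 to 10:15:
(10 x 60 + 15) - (8 x 60 + 55) = 615 - 535 = 80 minutes
= 1 hour and 20 minutes

Final answer: 1 hour and 20 minutes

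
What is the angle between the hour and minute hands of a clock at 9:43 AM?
Hour hand position: 9 x 30 + 43 x 0.5 = 291.5 degrees
Minute hand position: 43 x 6 = 258 degrees
Difference: |291.5 - 258| = 33.5 degrees
The angle between the hands is 33.5 degrees

Final answer: 33.5 degrees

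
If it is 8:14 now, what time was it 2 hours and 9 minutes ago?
Starting time: 8:14 = 494 total minutes past 12:00
Subtracting: 2 hours and 9 minutes = 129 minutes
494 - 129 = 365 minutes
= 6 hours and 5 minutes past 12:00 = 6:05

Final answer: 6:05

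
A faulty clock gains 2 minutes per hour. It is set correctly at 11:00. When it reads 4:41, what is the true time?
For every 60 true minutes, the faulty clock advances 62 minutes, so 1 faulty-clock minute corresponds to 60/62 true minutes.
From 11:00 to 4:41 on the faulty dial is 341 minutes.
True elapsed: 341 x 60/62 = 330 minutes = 5 hours and 30 minutes.
True time: 11:00 + 5 hours and 30 minutes = 4:30.

Final answer: 4:30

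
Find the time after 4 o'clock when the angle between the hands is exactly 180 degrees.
For hands to be 180 degrees apart: |30H - 5.5t| = 180
With H = 4: t = (30 x 4 + 180)/5.5 = 54.55 or t = (30 x 4 - 180)/5.5 = -10.91
First valid solution (0 < t < 60): t = 54.55 minutes
The hands are opposite at 54.55 minutes past 4:00.

Final answer: 54.55 minutes past 4:00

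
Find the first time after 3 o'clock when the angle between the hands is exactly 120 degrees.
At t minutes past 3:00, the hour hand is at 30 x 3 + 0.5t degrees and the minute hand is at 6t degrees.
The smaller angle between them is 120 degrees when |30H - 5.5t| = 120 or |30H - 5.5t| = 240.
With H = 3, solve 30 x 3 - 5.5t = +/- target for each target:
  t = (30 x 3 - 120) / 5.5 = -5.45 (outside (0, 60))
  t = (30 x 3 + 120) / 5.5 = 38.18
  t = (30 x 3 - 240) / 5.5 = -27.27 (outside (0, 60))
  t = (30 x 3 + 240) / 5.5 = 60 (outside (0, 60))
Valid solutions in (0, 60): {38.18} minutes.
The first occurrence is t = 38.18 minutes.
The hands form a 120-degree angle at 38.18 minutes past 3:00.

Final answer: 38.18 minutes past 3:00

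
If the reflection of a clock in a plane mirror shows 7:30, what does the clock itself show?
Reflection across the vertical (12-6) axis maps a hand at angle A degrees to (360 - A) degrees, which sends a reading of T minutes past 12:00 to (720 - T) minutes past 12:00.
Mirror reads 7:30 = 450 minutes past 12:00.
Actual time: (720 - 450) mod 720 = 270 minutes = 4:30.

Final answer: 4:30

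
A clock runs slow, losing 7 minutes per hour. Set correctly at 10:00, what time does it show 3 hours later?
For every 60 true minutes, the faulty clock advances 60 - 7 = 53 minutes.
True elapsed: 3 hours = 180 minutes.
Faulty clock advances: 180 x 53/60 = 159 minutes (drift: 21 minutes behind).
Shown time: 10:00 + 159 minutes = 12:39.

Final answer: 12:39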